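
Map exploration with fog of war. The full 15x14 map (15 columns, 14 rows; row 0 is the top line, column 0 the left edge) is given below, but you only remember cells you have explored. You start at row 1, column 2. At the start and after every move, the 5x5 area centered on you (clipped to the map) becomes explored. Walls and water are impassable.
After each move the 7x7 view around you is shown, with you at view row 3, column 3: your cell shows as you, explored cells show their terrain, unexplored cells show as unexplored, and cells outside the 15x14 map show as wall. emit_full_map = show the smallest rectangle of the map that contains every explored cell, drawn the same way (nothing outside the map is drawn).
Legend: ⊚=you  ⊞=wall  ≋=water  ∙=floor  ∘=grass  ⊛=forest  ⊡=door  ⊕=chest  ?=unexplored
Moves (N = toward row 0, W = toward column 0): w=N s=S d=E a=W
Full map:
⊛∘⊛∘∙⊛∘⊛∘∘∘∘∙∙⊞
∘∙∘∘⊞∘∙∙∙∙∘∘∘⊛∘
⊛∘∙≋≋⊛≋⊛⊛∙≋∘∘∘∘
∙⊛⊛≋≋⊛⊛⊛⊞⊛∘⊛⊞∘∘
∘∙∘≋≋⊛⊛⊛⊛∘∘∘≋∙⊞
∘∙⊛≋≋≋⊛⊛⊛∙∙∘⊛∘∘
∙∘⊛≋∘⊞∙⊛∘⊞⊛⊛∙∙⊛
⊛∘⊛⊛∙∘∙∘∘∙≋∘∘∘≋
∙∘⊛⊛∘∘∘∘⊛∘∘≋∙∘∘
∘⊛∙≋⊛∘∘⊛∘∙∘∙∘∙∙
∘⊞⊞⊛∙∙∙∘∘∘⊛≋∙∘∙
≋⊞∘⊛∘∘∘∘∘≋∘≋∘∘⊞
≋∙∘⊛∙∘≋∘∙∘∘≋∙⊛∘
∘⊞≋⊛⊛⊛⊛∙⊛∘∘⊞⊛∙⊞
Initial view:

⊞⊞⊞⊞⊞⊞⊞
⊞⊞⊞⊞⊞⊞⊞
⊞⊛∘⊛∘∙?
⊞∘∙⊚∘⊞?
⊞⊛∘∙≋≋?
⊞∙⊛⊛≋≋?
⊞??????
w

⊞⊞⊞⊞⊞⊞⊞
⊞⊞⊞⊞⊞⊞⊞
⊞⊞⊞⊞⊞⊞⊞
⊞⊛∘⊚∘∙?
⊞∘∙∘∘⊞?
⊞⊛∘∙≋≋?
⊞∙⊛⊛≋≋?

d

⊞⊞⊞⊞⊞⊞⊞
⊞⊞⊞⊞⊞⊞⊞
⊞⊞⊞⊞⊞⊞⊞
⊛∘⊛⊚∙⊛?
∘∙∘∘⊞∘?
⊛∘∙≋≋⊛?
∙⊛⊛≋≋??

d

⊞⊞⊞⊞⊞⊞⊞
⊞⊞⊞⊞⊞⊞⊞
⊞⊞⊞⊞⊞⊞⊞
∘⊛∘⊚⊛∘?
∙∘∘⊞∘∙?
∘∙≋≋⊛≋?
⊛⊛≋≋???

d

⊞⊞⊞⊞⊞⊞⊞
⊞⊞⊞⊞⊞⊞⊞
⊞⊞⊞⊞⊞⊞⊞
⊛∘∙⊚∘⊛?
∘∘⊞∘∙∙?
∙≋≋⊛≋⊛?
⊛≋≋????

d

⊞⊞⊞⊞⊞⊞⊞
⊞⊞⊞⊞⊞⊞⊞
⊞⊞⊞⊞⊞⊞⊞
∘∙⊛⊚⊛∘?
∘⊞∘∙∙∙?
≋≋⊛≋⊛⊛?
≋≋?????

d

⊞⊞⊞⊞⊞⊞⊞
⊞⊞⊞⊞⊞⊞⊞
⊞⊞⊞⊞⊞⊞⊞
∙⊛∘⊚∘∘?
⊞∘∙∙∙∙?
≋⊛≋⊛⊛∙?
≋??????

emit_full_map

⊛∘⊛∘∙⊛∘⊚∘∘
∘∙∘∘⊞∘∙∙∙∙
⊛∘∙≋≋⊛≋⊛⊛∙
∙⊛⊛≋≋?????

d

⊞⊞⊞⊞⊞⊞⊞
⊞⊞⊞⊞⊞⊞⊞
⊞⊞⊞⊞⊞⊞⊞
⊛∘⊛⊚∘∘?
∘∙∙∙∙∘?
⊛≋⊛⊛∙≋?
???????

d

⊞⊞⊞⊞⊞⊞⊞
⊞⊞⊞⊞⊞⊞⊞
⊞⊞⊞⊞⊞⊞⊞
∘⊛∘⊚∘∘?
∙∙∙∙∘∘?
≋⊛⊛∙≋∘?
???????

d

⊞⊞⊞⊞⊞⊞⊞
⊞⊞⊞⊞⊞⊞⊞
⊞⊞⊞⊞⊞⊞⊞
⊛∘∘⊚∘∙?
∙∙∙∘∘∘?
⊛⊛∙≋∘∘?
???????

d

⊞⊞⊞⊞⊞⊞⊞
⊞⊞⊞⊞⊞⊞⊞
⊞⊞⊞⊞⊞⊞⊞
∘∘∘⊚∙∙?
∙∙∘∘∘⊛?
⊛∙≋∘∘∘?
???????

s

⊞⊞⊞⊞⊞⊞⊞
⊞⊞⊞⊞⊞⊞⊞
∘∘∘∘∙∙?
∙∙∘⊚∘⊛?
⊛∙≋∘∘∘?
?⊛∘⊛⊞∘?
???????

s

⊞⊞⊞⊞⊞⊞⊞
∘∘∘∘∙∙?
∙∙∘∘∘⊛?
⊛∙≋⊚∘∘?
?⊛∘⊛⊞∘?
?∘∘∘≋∙?
???????

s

∘∘∘∘∙∙?
∙∙∘∘∘⊛?
⊛∙≋∘∘∘?
?⊛∘⊚⊞∘?
?∘∘∘≋∙?
?∙∙∘⊛∘?
???????

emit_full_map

⊛∘⊛∘∙⊛∘⊛∘∘∘∘∙∙
∘∙∘∘⊞∘∙∙∙∙∘∘∘⊛
⊛∘∙≋≋⊛≋⊛⊛∙≋∘∘∘
∙⊛⊛≋≋????⊛∘⊚⊞∘
?????????∘∘∘≋∙
?????????∙∙∘⊛∘

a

⊛∘∘∘∘∙∙
∙∙∙∘∘∘⊛
⊛⊛∙≋∘∘∘
?⊞⊛⊚⊛⊞∘
?⊛∘∘∘≋∙
?⊛∙∙∘⊛∘
???????

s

∙∙∙∘∘∘⊛
⊛⊛∙≋∘∘∘
?⊞⊛∘⊛⊞∘
?⊛∘⊚∘≋∙
?⊛∙∙∘⊛∘
?∘⊞⊛⊛∙?
???????

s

⊛⊛∙≋∘∘∘
?⊞⊛∘⊛⊞∘
?⊛∘∘∘≋∙
?⊛∙⊚∘⊛∘
?∘⊞⊛⊛∙?
?∘∙≋∘∘?
???????

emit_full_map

⊛∘⊛∘∙⊛∘⊛∘∘∘∘∙∙
∘∙∘∘⊞∘∙∙∙∙∘∘∘⊛
⊛∘∙≋≋⊛≋⊛⊛∙≋∘∘∘
∙⊛⊛≋≋???⊞⊛∘⊛⊞∘
????????⊛∘∘∘≋∙
????????⊛∙⊚∘⊛∘
????????∘⊞⊛⊛∙?
????????∘∙≋∘∘?


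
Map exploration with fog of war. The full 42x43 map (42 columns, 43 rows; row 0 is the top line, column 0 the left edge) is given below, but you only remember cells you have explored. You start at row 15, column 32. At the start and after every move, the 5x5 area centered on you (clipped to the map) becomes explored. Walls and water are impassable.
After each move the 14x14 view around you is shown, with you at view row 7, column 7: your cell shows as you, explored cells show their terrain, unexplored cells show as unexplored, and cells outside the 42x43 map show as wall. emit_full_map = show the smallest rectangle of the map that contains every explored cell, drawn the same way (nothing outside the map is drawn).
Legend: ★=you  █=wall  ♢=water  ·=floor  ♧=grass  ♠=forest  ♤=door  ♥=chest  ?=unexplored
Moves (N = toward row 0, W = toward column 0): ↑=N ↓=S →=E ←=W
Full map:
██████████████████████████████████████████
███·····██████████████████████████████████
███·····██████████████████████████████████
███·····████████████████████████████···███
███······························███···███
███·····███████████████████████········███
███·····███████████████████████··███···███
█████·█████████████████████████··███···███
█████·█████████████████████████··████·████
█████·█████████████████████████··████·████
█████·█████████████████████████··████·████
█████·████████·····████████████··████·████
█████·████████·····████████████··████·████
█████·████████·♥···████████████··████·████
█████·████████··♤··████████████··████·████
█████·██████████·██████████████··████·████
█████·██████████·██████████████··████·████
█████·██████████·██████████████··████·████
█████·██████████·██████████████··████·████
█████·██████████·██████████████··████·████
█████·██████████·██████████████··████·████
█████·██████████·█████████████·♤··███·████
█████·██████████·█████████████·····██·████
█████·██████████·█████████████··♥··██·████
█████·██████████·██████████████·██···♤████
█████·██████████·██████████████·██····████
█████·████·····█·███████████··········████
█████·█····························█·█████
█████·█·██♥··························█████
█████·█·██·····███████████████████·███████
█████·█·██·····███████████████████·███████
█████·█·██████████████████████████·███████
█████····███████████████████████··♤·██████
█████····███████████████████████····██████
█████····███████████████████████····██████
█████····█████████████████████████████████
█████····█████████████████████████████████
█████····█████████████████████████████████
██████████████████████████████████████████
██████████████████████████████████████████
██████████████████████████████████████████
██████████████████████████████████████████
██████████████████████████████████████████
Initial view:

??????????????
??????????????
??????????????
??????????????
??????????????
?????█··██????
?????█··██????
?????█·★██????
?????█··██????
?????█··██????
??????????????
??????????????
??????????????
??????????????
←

??????????????
??????????????
??????????????
??????????????
??????????????
?????██··██???
?????██··██???
?????██★·██???
?????██··██???
?????██··██???
??????????????
??????????????
??????????????
??????????????

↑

??????????????
??????????????
??????????????
??????????????
??????????????
?????██··█????
?????██··██???
?????██★·██???
?????██··██???
?????██··██???
?????██··██???
??????????????
??????????????
??????????????

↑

??????????????
??????????????
??????????????
??????????????
??????????????
?????██··█????
?????██··█????
?????██★·██???
?????██··██???
?????██··██???
?????██··██???
?????██··██???
??????????????
??????????????

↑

??????????????
??????????????
??????????????
??????????????
??????????????
?????██··█????
?????██··█????
?????██★·█????
?????██··██???
?????██··██???
?????██··██???
?????██··██???
?????██··██???
??????????????

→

??????????????
??????????????
??????????????
??????????????
??????????????
????██··██????
????██··██????
????██·★██????
????██··██????
????██··██????
????██··██????
????██··██????
????██··██????
??????????????

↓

??????????????
??????????????
??????????????
??????????????
????██··██????
????██··██????
????██··██????
????██·★██????
????██··██????
????██··██????
????██··██????
????██··██????
??????????????
??????????????

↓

??????????????
??????????????
??????????????
????██··██????
????██··██????
????██··██????
????██··██????
????██·★██????
????██··██????
????██··██????
????██··██????
??????????????
??????????????
??????????????

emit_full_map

██··██
██··██
██··██
██··██
██·★██
██··██
██··██
██··██

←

??????????????
??????????????
??????????????
?????██··██???
?????██··██???
?????██··██???
?????██··██???
?????██★·██???
?????██··██???
?????██··██???
?????██··██???
??????????????
??????????????
??????????????

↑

??????????????
??????????????
??????????????
??????????????
?????██··██???
?????██··██???
?????██··██???
?????██★·██???
?????██··██???
?????██··██???
?????██··██???
?????██··██???
??????????????
??????????????

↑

??????????????
??????????????
??????????????
??????????????
??????????????
?????██··██???
?????██··██???
?????██★·██???
?????██··██???
?????██··██???
?????██··██???
?????██··██???
?????██··██???
??????????????

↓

??????????????
??????????????
??????????????
??????????????
?????██··██???
?????██··██???
?????██··██???
?????██★·██???
?????██··██???
?????██··██???
?????██··██???
?????██··██???
??????????????
??????????????

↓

??????????????
??????????????
??????????????
?????██··██???
?????██··██???
?????██··██???
?????██··██???
?????██★·██???
?????██··██???
?????██··██???
?????██··██???
??????????????
??????????????
??????????????

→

??????????????
??????????????
??????????????
????██··██????
????██··██????
????██··██????
????██··██????
????██·★██????
????██··██????
????██··██????
????██··██????
??????????????
??????????????
??????????????


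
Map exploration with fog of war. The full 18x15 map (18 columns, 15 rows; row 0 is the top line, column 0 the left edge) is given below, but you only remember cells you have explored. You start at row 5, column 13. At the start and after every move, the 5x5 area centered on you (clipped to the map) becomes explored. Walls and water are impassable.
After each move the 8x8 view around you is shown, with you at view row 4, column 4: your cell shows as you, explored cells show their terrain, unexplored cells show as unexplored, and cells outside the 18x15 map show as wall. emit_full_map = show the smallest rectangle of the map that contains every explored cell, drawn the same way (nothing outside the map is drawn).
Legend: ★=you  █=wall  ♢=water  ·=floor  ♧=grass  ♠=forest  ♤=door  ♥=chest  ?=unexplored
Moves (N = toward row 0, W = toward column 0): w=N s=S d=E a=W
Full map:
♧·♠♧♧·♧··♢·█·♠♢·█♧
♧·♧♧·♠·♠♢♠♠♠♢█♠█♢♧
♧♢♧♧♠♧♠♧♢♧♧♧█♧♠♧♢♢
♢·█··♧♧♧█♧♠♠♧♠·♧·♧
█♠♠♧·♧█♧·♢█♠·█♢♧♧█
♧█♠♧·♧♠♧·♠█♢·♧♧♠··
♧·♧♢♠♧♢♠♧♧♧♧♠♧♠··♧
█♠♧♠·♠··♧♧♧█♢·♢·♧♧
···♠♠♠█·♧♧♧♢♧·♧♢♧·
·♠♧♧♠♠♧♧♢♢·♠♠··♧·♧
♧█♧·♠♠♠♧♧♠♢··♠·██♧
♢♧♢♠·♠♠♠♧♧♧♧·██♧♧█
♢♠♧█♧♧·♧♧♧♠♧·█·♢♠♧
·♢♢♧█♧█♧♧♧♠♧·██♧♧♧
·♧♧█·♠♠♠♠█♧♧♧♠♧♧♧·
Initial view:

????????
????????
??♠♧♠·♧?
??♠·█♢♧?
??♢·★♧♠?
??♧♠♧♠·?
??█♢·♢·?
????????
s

????????
??♠♧♠·♧?
??♠·█♢♧?
??♢·♧♧♠?
??♧♠★♠·?
??█♢·♢·?
??♢♧·♧♢?
????????

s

??♠♧♠·♧?
??♠·█♢♧?
??♢·♧♧♠?
??♧♠♧♠·?
??█♢★♢·?
??♢♧·♧♢?
??♠♠··♧?
????????

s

??♠·█♢♧?
??♢·♧♧♠?
??♧♠♧♠·?
??█♢·♢·?
??♢♧★♧♢?
??♠♠··♧?
??··♠·█?
????????

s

??♢·♧♧♠?
??♧♠♧♠·?
??█♢·♢·?
??♢♧·♧♢?
??♠♠★·♧?
??··♠·█?
??♧·██♧?
????????

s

??♧♠♧♠·?
??█♢·♢·?
??♢♧·♧♢?
??♠♠··♧?
??··★·█?
??♧·██♧?
??♧·█·♢?
????????

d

?♧♠♧♠·??
?█♢·♢·??
?♢♧·♧♢♧?
?♠♠··♧·?
?··♠★██?
?♧·██♧♧?
?♧·█·♢♠?
????????

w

?♢·♧♧♠??
?♧♠♧♠·??
?█♢·♢·♧?
?♢♧·♧♢♧?
?♠♠·★♧·?
?··♠·██?
?♧·██♧♧?
?♧·█·♢♠?

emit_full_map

♠♧♠·♧?
♠·█♢♧?
♢·♧♧♠?
♧♠♧♠·?
█♢·♢·♧
♢♧·♧♢♧
♠♠·★♧·
··♠·██
♧·██♧♧
♧·█·♢♠

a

??♢·♧♧♠?
??♧♠♧♠·?
??█♢·♢·♧
??♢♧·♧♢♧
??♠♠★·♧·
??··♠·██
??♧·██♧♧
??♧·█·♢♠

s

??♧♠♧♠·?
??█♢·♢·♧
??♢♧·♧♢♧
??♠♠··♧·
??··★·██
??♧·██♧♧
??♧·█·♢♠
????????

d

?♧♠♧♠·??
?█♢·♢·♧?
?♢♧·♧♢♧?
?♠♠··♧·?
?··♠★██?
?♧·██♧♧?
?♧·█·♢♠?
????????

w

?♢·♧♧♠??
?♧♠♧♠·??
?█♢·♢·♧?
?♢♧·♧♢♧?
?♠♠·★♧·?
?··♠·██?
?♧·██♧♧?
?♧·█·♢♠?

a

??♢·♧♧♠?
??♧♠♧♠·?
??█♢·♢·♧
??♢♧·♧♢♧
??♠♠★·♧·
??··♠·██
??♧·██♧♧
??♧·█·♢♠

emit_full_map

♠♧♠·♧?
♠·█♢♧?
♢·♧♧♠?
♧♠♧♠·?
█♢·♢·♧
♢♧·♧♢♧
♠♠★·♧·
··♠·██
♧·██♧♧
♧·█·♢♠

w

??♠·█♢♧?
??♢·♧♧♠?
??♧♠♧♠·?
??█♢·♢·♧
??♢♧★♧♢♧
??♠♠··♧·
??··♠·██
??♧·██♧♧

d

?♠·█♢♧??
?♢·♧♧♠??
?♧♠♧♠··?
?█♢·♢·♧?
?♢♧·★♢♧?
?♠♠··♧·?
?··♠·██?
?♧·██♧♧?

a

??♠·█♢♧?
??♢·♧♧♠?
??♧♠♧♠··
??█♢·♢·♧
??♢♧★♧♢♧
??♠♠··♧·
??··♠·██
??♧·██♧♧

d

?♠·█♢♧??
?♢·♧♧♠??
?♧♠♧♠··?
?█♢·♢·♧?
?♢♧·★♢♧?
?♠♠··♧·?
?··♠·██?
?♧·██♧♧?

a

??♠·█♢♧?
??♢·♧♧♠?
??♧♠♧♠··
??█♢·♢·♧
??♢♧★♧♢♧
??♠♠··♧·
??··♠·██
??♧·██♧♧

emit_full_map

♠♧♠·♧?
♠·█♢♧?
♢·♧♧♠?
♧♠♧♠··
█♢·♢·♧
♢♧★♧♢♧
♠♠··♧·
··♠·██
♧·██♧♧
♧·█·♢♠


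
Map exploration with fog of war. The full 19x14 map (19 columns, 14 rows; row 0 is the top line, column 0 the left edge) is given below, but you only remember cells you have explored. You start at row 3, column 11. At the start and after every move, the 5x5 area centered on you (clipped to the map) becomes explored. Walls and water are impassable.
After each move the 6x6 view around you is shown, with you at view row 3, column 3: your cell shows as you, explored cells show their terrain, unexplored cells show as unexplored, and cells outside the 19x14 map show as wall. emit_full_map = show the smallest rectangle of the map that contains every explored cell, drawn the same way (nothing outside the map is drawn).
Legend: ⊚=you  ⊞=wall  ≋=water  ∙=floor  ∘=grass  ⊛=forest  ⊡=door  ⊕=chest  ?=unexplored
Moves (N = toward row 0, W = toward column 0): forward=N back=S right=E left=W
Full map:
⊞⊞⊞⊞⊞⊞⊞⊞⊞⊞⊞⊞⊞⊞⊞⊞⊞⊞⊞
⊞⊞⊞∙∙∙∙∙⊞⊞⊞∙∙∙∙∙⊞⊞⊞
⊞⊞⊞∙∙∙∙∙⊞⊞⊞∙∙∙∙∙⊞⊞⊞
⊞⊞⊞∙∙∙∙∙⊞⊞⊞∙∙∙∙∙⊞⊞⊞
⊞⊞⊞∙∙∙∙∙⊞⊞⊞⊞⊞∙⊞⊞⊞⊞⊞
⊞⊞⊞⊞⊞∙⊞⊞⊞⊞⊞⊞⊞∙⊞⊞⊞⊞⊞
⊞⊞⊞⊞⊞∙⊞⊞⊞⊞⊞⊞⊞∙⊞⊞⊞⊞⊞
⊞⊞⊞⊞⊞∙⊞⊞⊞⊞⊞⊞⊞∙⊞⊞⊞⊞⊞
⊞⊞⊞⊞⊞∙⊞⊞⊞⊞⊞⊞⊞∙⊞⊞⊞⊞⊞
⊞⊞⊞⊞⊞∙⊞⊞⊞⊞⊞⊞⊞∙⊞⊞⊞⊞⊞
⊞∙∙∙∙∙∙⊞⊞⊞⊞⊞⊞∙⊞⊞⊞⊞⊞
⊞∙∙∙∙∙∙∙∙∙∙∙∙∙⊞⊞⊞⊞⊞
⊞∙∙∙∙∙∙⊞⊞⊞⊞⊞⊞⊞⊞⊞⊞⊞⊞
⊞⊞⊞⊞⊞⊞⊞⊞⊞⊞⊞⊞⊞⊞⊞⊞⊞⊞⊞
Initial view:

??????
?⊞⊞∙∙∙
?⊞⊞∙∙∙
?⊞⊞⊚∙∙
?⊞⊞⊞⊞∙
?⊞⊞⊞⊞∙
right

??????
⊞⊞∙∙∙∙
⊞⊞∙∙∙∙
⊞⊞∙⊚∙∙
⊞⊞⊞⊞∙⊞
⊞⊞⊞⊞∙⊞

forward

⊞⊞⊞⊞⊞⊞
?⊞⊞⊞⊞⊞
⊞⊞∙∙∙∙
⊞⊞∙⊚∙∙
⊞⊞∙∙∙∙
⊞⊞⊞⊞∙⊞

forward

⊞⊞⊞⊞⊞⊞
⊞⊞⊞⊞⊞⊞
?⊞⊞⊞⊞⊞
⊞⊞∙⊚∙∙
⊞⊞∙∙∙∙
⊞⊞∙∙∙∙

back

⊞⊞⊞⊞⊞⊞
?⊞⊞⊞⊞⊞
⊞⊞∙∙∙∙
⊞⊞∙⊚∙∙
⊞⊞∙∙∙∙
⊞⊞⊞⊞∙⊞

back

?⊞⊞⊞⊞⊞
⊞⊞∙∙∙∙
⊞⊞∙∙∙∙
⊞⊞∙⊚∙∙
⊞⊞⊞⊞∙⊞
⊞⊞⊞⊞∙⊞

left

??⊞⊞⊞⊞
?⊞⊞∙∙∙
?⊞⊞∙∙∙
?⊞⊞⊚∙∙
?⊞⊞⊞⊞∙
?⊞⊞⊞⊞∙

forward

⊞⊞⊞⊞⊞⊞
?⊞⊞⊞⊞⊞
?⊞⊞∙∙∙
?⊞⊞⊚∙∙
?⊞⊞∙∙∙
?⊞⊞⊞⊞∙

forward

⊞⊞⊞⊞⊞⊞
⊞⊞⊞⊞⊞⊞
?⊞⊞⊞⊞⊞
?⊞⊞⊚∙∙
?⊞⊞∙∙∙
?⊞⊞∙∙∙

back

⊞⊞⊞⊞⊞⊞
?⊞⊞⊞⊞⊞
?⊞⊞∙∙∙
?⊞⊞⊚∙∙
?⊞⊞∙∙∙
?⊞⊞⊞⊞∙

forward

⊞⊞⊞⊞⊞⊞
⊞⊞⊞⊞⊞⊞
?⊞⊞⊞⊞⊞
?⊞⊞⊚∙∙
?⊞⊞∙∙∙
?⊞⊞∙∙∙

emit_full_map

⊞⊞⊞⊞⊞⊞
⊞⊞⊚∙∙∙
⊞⊞∙∙∙∙
⊞⊞∙∙∙∙
⊞⊞⊞⊞∙⊞
⊞⊞⊞⊞∙⊞


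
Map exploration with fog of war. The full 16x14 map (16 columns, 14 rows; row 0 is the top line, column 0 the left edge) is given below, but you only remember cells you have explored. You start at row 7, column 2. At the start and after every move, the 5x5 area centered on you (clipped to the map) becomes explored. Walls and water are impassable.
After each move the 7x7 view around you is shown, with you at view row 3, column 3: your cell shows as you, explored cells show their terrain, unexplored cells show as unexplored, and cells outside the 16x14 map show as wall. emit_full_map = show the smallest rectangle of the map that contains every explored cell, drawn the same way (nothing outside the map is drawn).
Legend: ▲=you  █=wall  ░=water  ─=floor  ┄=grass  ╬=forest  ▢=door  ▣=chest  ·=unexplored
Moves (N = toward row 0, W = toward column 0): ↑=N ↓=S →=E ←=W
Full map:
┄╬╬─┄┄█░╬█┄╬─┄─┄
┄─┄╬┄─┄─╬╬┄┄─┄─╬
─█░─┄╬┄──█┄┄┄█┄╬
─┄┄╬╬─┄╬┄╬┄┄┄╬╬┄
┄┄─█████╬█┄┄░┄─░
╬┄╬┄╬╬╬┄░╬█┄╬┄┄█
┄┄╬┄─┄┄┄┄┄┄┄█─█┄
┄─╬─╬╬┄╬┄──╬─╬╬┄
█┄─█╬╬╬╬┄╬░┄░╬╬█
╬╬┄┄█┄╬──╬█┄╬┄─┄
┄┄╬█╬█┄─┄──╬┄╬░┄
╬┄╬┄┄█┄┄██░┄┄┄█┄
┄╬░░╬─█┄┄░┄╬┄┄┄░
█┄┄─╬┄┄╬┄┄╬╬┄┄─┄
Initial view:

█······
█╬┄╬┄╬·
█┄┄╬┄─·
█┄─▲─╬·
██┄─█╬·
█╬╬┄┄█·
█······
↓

█╬┄╬┄╬·
█┄┄╬┄─·
█┄─╬─╬·
██┄▲█╬·
█╬╬┄┄█·
█┄┄╬█╬·
█······

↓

█┄┄╬┄─·
█┄─╬─╬·
██┄─█╬·
█╬╬▲┄█·
█┄┄╬█╬·
█╬┄╬┄┄·
█······

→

┄┄╬┄─··
┄─╬─╬╬·
█┄─█╬╬·
╬╬┄▲█┄·
┄┄╬█╬█·
╬┄╬┄┄█·
·······

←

█┄┄╬┄─·
█┄─╬─╬╬
██┄─█╬╬
█╬╬▲┄█┄
█┄┄╬█╬█
█╬┄╬┄┄█
█······

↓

█┄─╬─╬╬
██┄─█╬╬
█╬╬┄┄█┄
█┄┄▲█╬█
█╬┄╬┄┄█
█┄╬░░╬·
█······

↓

██┄─█╬╬
█╬╬┄┄█┄
█┄┄╬█╬█
█╬┄▲┄┄█
█┄╬░░╬·
██┄┄─╬·
███████

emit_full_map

╬┄╬┄╬·
┄┄╬┄─·
┄─╬─╬╬
█┄─█╬╬
╬╬┄┄█┄
┄┄╬█╬█
╬┄▲┄┄█
┄╬░░╬·
█┄┄─╬·

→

█┄─█╬╬·
╬╬┄┄█┄·
┄┄╬█╬█·
╬┄╬▲┄█·
┄╬░░╬─·
█┄┄─╬┄·
███████

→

┄─█╬╬··
╬┄┄█┄╬·
┄╬█╬█┄·
┄╬┄▲█┄·
╬░░╬─█·
┄┄─╬┄┄·
███████

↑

─╬─╬╬··
┄─█╬╬╬·
╬┄┄█┄╬·
┄╬█▲█┄·
┄╬┄┄█┄·
╬░░╬─█·
┄┄─╬┄┄·

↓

┄─█╬╬╬·
╬┄┄█┄╬·
┄╬█╬█┄·
┄╬┄▲█┄·
╬░░╬─█·
┄┄─╬┄┄·
███████

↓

╬┄┄█┄╬·
┄╬█╬█┄·
┄╬┄┄█┄·
╬░░▲─█·
┄┄─╬┄┄·
███████
███████

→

┄┄█┄╬··
╬█╬█┄─·
╬┄┄█┄┄·
░░╬▲█┄·
┄─╬┄┄╬·
███████
███████

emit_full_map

╬┄╬┄╬···
┄┄╬┄─···
┄─╬─╬╬··
█┄─█╬╬╬·
╬╬┄┄█┄╬·
┄┄╬█╬█┄─
╬┄╬┄┄█┄┄
┄╬░░╬▲█┄
█┄┄─╬┄┄╬

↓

╬█╬█┄─·
╬┄┄█┄┄·
░░╬─█┄·
┄─╬▲┄╬·
███████
███████
███████

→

█╬█┄─··
┄┄█┄┄█·
░╬─█┄┄·
─╬┄▲╬┄·
███████
███████
███████

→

╬█┄─···
┄█┄┄██·
╬─█┄┄░·
╬┄┄▲┄┄·
███████
███████
███████

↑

█┄╬····
╬█┄─┄─·
┄█┄┄██·
╬─█▲┄░·
╬┄┄╬┄┄·
███████
███████

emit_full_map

╬┄╬┄╬·····
┄┄╬┄─·····
┄─╬─╬╬····
█┄─█╬╬╬···
╬╬┄┄█┄╬···
┄┄╬█╬█┄─┄─
╬┄╬┄┄█┄┄██
┄╬░░╬─█▲┄░
█┄┄─╬┄┄╬┄┄


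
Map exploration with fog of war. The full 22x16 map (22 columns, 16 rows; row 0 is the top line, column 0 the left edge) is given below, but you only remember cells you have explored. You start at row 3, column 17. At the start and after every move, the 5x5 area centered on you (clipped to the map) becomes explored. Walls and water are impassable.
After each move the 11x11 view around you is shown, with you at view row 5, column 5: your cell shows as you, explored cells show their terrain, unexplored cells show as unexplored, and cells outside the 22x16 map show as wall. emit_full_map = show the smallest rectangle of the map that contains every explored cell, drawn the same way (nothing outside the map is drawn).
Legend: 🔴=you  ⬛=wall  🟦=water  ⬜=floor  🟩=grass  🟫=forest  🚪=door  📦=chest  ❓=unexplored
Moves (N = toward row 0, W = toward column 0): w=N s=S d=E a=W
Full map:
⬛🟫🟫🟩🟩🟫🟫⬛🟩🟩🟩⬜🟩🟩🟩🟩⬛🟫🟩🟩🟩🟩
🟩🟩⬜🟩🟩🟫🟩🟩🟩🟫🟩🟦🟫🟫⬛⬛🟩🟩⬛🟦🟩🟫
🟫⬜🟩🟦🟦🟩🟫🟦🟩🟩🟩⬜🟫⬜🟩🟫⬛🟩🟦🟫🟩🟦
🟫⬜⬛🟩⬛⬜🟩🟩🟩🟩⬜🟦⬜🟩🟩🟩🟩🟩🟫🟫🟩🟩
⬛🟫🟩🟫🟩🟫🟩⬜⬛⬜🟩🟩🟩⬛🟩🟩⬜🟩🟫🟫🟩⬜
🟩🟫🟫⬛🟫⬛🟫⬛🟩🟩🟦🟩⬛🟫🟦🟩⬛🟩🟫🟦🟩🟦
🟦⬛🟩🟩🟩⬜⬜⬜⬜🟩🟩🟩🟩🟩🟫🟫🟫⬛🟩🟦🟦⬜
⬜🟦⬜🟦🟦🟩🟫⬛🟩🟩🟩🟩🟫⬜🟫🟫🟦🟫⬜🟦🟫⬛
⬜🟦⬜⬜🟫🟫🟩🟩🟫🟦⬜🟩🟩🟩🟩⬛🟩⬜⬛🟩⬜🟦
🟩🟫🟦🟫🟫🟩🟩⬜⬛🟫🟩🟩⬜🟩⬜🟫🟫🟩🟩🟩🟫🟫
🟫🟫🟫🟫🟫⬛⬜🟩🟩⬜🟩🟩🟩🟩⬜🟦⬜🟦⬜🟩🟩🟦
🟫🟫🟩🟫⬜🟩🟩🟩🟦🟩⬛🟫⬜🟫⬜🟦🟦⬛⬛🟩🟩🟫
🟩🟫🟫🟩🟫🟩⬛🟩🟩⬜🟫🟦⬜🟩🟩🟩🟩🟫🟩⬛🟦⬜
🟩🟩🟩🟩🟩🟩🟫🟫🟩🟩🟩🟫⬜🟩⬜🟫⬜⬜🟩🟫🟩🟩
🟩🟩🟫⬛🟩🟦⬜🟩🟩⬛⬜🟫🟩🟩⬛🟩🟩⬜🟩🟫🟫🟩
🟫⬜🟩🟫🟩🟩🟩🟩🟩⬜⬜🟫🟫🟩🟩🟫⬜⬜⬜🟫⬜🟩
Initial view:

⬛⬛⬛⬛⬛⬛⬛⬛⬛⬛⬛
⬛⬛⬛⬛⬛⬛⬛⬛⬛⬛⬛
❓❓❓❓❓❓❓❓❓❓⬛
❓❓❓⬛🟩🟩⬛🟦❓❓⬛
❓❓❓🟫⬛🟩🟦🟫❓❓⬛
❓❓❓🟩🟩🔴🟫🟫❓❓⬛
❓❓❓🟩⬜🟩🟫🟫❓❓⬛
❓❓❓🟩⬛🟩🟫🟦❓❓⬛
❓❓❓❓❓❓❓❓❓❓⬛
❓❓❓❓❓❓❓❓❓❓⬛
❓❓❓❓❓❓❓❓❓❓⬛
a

⬛⬛⬛⬛⬛⬛⬛⬛⬛⬛⬛
⬛⬛⬛⬛⬛⬛⬛⬛⬛⬛⬛
❓❓❓❓❓❓❓❓❓❓❓
❓❓❓⬛⬛🟩🟩⬛🟦❓❓
❓❓❓🟩🟫⬛🟩🟦🟫❓❓
❓❓❓🟩🟩🔴🟩🟫🟫❓❓
❓❓❓🟩🟩⬜🟩🟫🟫❓❓
❓❓❓🟦🟩⬛🟩🟫🟦❓❓
❓❓❓❓❓❓❓❓❓❓❓
❓❓❓❓❓❓❓❓❓❓❓
❓❓❓❓❓❓❓❓❓❓❓

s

⬛⬛⬛⬛⬛⬛⬛⬛⬛⬛⬛
❓❓❓❓❓❓❓❓❓❓❓
❓❓❓⬛⬛🟩🟩⬛🟦❓❓
❓❓❓🟩🟫⬛🟩🟦🟫❓❓
❓❓❓🟩🟩🟩🟩🟫🟫❓❓
❓❓❓🟩🟩🔴🟩🟫🟫❓❓
❓❓❓🟦🟩⬛🟩🟫🟦❓❓
❓❓❓🟫🟫🟫⬛🟩❓❓❓
❓❓❓❓❓❓❓❓❓❓❓
❓❓❓❓❓❓❓❓❓❓❓
❓❓❓❓❓❓❓❓❓❓❓

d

⬛⬛⬛⬛⬛⬛⬛⬛⬛⬛⬛
❓❓❓❓❓❓❓❓❓❓⬛
❓❓⬛⬛🟩🟩⬛🟦❓❓⬛
❓❓🟩🟫⬛🟩🟦🟫❓❓⬛
❓❓🟩🟩🟩🟩🟫🟫❓❓⬛
❓❓🟩🟩⬜🔴🟫🟫❓❓⬛
❓❓🟦🟩⬛🟩🟫🟦❓❓⬛
❓❓🟫🟫🟫⬛🟩🟦❓❓⬛
❓❓❓❓❓❓❓❓❓❓⬛
❓❓❓❓❓❓❓❓❓❓⬛
❓❓❓❓❓❓❓❓❓❓⬛

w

⬛⬛⬛⬛⬛⬛⬛⬛⬛⬛⬛
⬛⬛⬛⬛⬛⬛⬛⬛⬛⬛⬛
❓❓❓❓❓❓❓❓❓❓⬛
❓❓⬛⬛🟩🟩⬛🟦❓❓⬛
❓❓🟩🟫⬛🟩🟦🟫❓❓⬛
❓❓🟩🟩🟩🔴🟫🟫❓❓⬛
❓❓🟩🟩⬜🟩🟫🟫❓❓⬛
❓❓🟦🟩⬛🟩🟫🟦❓❓⬛
❓❓🟫🟫🟫⬛🟩🟦❓❓⬛
❓❓❓❓❓❓❓❓❓❓⬛
❓❓❓❓❓❓❓❓❓❓⬛

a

⬛⬛⬛⬛⬛⬛⬛⬛⬛⬛⬛
⬛⬛⬛⬛⬛⬛⬛⬛⬛⬛⬛
❓❓❓❓❓❓❓❓❓❓❓
❓❓❓⬛⬛🟩🟩⬛🟦❓❓
❓❓❓🟩🟫⬛🟩🟦🟫❓❓
❓❓❓🟩🟩🔴🟩🟫🟫❓❓
❓❓❓🟩🟩⬜🟩🟫🟫❓❓
❓❓❓🟦🟩⬛🟩🟫🟦❓❓
❓❓❓🟫🟫🟫⬛🟩🟦❓❓
❓❓❓❓❓❓❓❓❓❓❓
❓❓❓❓❓❓❓❓❓❓❓

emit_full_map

⬛⬛🟩🟩⬛🟦
🟩🟫⬛🟩🟦🟫
🟩🟩🔴🟩🟫🟫
🟩🟩⬜🟩🟫🟫
🟦🟩⬛🟩🟫🟦
🟫🟫🟫⬛🟩🟦

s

⬛⬛⬛⬛⬛⬛⬛⬛⬛⬛⬛
❓❓❓❓❓❓❓❓❓❓❓
❓❓❓⬛⬛🟩🟩⬛🟦❓❓
❓❓❓🟩🟫⬛🟩🟦🟫❓❓
❓❓❓🟩🟩🟩🟩🟫🟫❓❓
❓❓❓🟩🟩🔴🟩🟫🟫❓❓
❓❓❓🟦🟩⬛🟩🟫🟦❓❓
❓❓❓🟫🟫🟫⬛🟩🟦❓❓
❓❓❓❓❓❓❓❓❓❓❓
❓❓❓❓❓❓❓❓❓❓❓
❓❓❓❓❓❓❓❓❓❓❓

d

⬛⬛⬛⬛⬛⬛⬛⬛⬛⬛⬛
❓❓❓❓❓❓❓❓❓❓⬛
❓❓⬛⬛🟩🟩⬛🟦❓❓⬛
❓❓🟩🟫⬛🟩🟦🟫❓❓⬛
❓❓🟩🟩🟩🟩🟫🟫❓❓⬛
❓❓🟩🟩⬜🔴🟫🟫❓❓⬛
❓❓🟦🟩⬛🟩🟫🟦❓❓⬛
❓❓🟫🟫🟫⬛🟩🟦❓❓⬛
❓❓❓❓❓❓❓❓❓❓⬛
❓❓❓❓❓❓❓❓❓❓⬛
❓❓❓❓❓❓❓❓❓❓⬛

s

❓❓❓❓❓❓❓❓❓❓⬛
❓❓⬛⬛🟩🟩⬛🟦❓❓⬛
❓❓🟩🟫⬛🟩🟦🟫❓❓⬛
❓❓🟩🟩🟩🟩🟫🟫❓❓⬛
❓❓🟩🟩⬜🟩🟫🟫❓❓⬛
❓❓🟦🟩⬛🔴🟫🟦❓❓⬛
❓❓🟫🟫🟫⬛🟩🟦❓❓⬛
❓❓❓🟫🟦🟫⬜🟦❓❓⬛
❓❓❓❓❓❓❓❓❓❓⬛
❓❓❓❓❓❓❓❓❓❓⬛
❓❓❓❓❓❓❓❓❓❓⬛

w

⬛⬛⬛⬛⬛⬛⬛⬛⬛⬛⬛
❓❓❓❓❓❓❓❓❓❓⬛
❓❓⬛⬛🟩🟩⬛🟦❓❓⬛
❓❓🟩🟫⬛🟩🟦🟫❓❓⬛
❓❓🟩🟩🟩🟩🟫🟫❓❓⬛
❓❓🟩🟩⬜🔴🟫🟫❓❓⬛
❓❓🟦🟩⬛🟩🟫🟦❓❓⬛
❓❓🟫🟫🟫⬛🟩🟦❓❓⬛
❓❓❓🟫🟦🟫⬜🟦❓❓⬛
❓❓❓❓❓❓❓❓❓❓⬛
❓❓❓❓❓❓❓❓❓❓⬛

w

⬛⬛⬛⬛⬛⬛⬛⬛⬛⬛⬛
⬛⬛⬛⬛⬛⬛⬛⬛⬛⬛⬛
❓❓❓❓❓❓❓❓❓❓⬛
❓❓⬛⬛🟩🟩⬛🟦❓❓⬛
❓❓🟩🟫⬛🟩🟦🟫❓❓⬛
❓❓🟩🟩🟩🔴🟫🟫❓❓⬛
❓❓🟩🟩⬜🟩🟫🟫❓❓⬛
❓❓🟦🟩⬛🟩🟫🟦❓❓⬛
❓❓🟫🟫🟫⬛🟩🟦❓❓⬛
❓❓❓🟫🟦🟫⬜🟦❓❓⬛
❓❓❓❓❓❓❓❓❓❓⬛

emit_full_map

⬛⬛🟩🟩⬛🟦
🟩🟫⬛🟩🟦🟫
🟩🟩🟩🔴🟫🟫
🟩🟩⬜🟩🟫🟫
🟦🟩⬛🟩🟫🟦
🟫🟫🟫⬛🟩🟦
❓🟫🟦🟫⬜🟦

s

⬛⬛⬛⬛⬛⬛⬛⬛⬛⬛⬛
❓❓❓❓❓❓❓❓❓❓⬛
❓❓⬛⬛🟩🟩⬛🟦❓❓⬛
❓❓🟩🟫⬛🟩🟦🟫❓❓⬛
❓❓🟩🟩🟩🟩🟫🟫❓❓⬛
❓❓🟩🟩⬜🔴🟫🟫❓❓⬛
❓❓🟦🟩⬛🟩🟫🟦❓❓⬛
❓❓🟫🟫🟫⬛🟩🟦❓❓⬛
❓❓❓🟫🟦🟫⬜🟦❓❓⬛
❓❓❓❓❓❓❓❓❓❓⬛
❓❓❓❓❓❓❓❓❓❓⬛

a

⬛⬛⬛⬛⬛⬛⬛⬛⬛⬛⬛
❓❓❓❓❓❓❓❓❓❓❓
❓❓❓⬛⬛🟩🟩⬛🟦❓❓
❓❓❓🟩🟫⬛🟩🟦🟫❓❓
❓❓❓🟩🟩🟩🟩🟫🟫❓❓
❓❓❓🟩🟩🔴🟩🟫🟫❓❓
❓❓❓🟦🟩⬛🟩🟫🟦❓❓
❓❓❓🟫🟫🟫⬛🟩🟦❓❓
❓❓❓❓🟫🟦🟫⬜🟦❓❓
❓❓❓❓❓❓❓❓❓❓❓
❓❓❓❓❓❓❓❓❓❓❓


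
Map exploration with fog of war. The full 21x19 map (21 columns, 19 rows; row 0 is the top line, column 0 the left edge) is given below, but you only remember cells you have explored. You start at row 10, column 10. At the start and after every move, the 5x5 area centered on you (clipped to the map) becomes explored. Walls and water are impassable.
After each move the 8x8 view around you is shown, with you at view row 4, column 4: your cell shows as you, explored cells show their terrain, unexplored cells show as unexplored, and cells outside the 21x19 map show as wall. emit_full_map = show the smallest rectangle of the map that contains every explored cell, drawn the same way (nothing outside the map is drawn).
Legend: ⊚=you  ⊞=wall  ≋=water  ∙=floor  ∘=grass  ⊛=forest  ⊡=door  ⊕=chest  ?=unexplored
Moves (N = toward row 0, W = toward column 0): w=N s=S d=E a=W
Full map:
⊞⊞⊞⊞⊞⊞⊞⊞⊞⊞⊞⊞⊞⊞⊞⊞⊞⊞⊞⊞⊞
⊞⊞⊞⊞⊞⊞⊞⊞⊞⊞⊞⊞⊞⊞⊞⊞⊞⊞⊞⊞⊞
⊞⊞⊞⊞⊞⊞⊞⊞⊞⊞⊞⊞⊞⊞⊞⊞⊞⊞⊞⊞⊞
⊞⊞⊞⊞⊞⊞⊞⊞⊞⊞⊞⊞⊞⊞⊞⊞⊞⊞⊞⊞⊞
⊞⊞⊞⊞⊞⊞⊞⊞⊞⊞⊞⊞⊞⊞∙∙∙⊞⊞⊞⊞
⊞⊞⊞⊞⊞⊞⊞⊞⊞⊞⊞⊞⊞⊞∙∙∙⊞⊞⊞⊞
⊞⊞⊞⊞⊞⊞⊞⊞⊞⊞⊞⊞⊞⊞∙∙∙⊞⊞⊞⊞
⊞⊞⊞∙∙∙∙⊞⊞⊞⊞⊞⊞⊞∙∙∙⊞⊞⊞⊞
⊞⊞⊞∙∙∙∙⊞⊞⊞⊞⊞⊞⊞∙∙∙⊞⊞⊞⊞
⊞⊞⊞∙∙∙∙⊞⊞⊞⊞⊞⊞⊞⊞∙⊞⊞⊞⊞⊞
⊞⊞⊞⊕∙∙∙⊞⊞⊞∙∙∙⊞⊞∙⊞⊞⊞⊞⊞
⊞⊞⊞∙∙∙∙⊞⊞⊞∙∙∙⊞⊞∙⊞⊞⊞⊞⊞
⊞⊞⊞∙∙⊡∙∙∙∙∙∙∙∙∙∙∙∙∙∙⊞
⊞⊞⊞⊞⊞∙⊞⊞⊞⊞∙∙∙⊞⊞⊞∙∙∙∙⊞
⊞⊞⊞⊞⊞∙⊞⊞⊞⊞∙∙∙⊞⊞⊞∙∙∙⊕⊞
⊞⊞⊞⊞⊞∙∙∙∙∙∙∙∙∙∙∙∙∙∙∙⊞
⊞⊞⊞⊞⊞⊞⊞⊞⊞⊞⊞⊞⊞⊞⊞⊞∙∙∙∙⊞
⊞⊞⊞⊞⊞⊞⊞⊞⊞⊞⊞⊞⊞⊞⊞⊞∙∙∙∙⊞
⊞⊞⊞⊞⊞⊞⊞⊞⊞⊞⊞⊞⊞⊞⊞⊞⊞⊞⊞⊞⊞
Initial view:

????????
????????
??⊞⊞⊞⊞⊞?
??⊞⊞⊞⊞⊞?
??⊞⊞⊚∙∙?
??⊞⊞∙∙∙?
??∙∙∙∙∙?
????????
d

????????
????????
?⊞⊞⊞⊞⊞⊞?
?⊞⊞⊞⊞⊞⊞?
?⊞⊞∙⊚∙⊞?
?⊞⊞∙∙∙⊞?
?∙∙∙∙∙∙?
????????

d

????????
????????
⊞⊞⊞⊞⊞⊞∙?
⊞⊞⊞⊞⊞⊞⊞?
⊞⊞∙∙⊚⊞⊞?
⊞⊞∙∙∙⊞⊞?
∙∙∙∙∙∙∙?
????????

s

????????
⊞⊞⊞⊞⊞⊞∙?
⊞⊞⊞⊞⊞⊞⊞?
⊞⊞∙∙∙⊞⊞?
⊞⊞∙∙⊚⊞⊞?
∙∙∙∙∙∙∙?
??∙∙∙⊞⊞?
????????

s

⊞⊞⊞⊞⊞⊞∙?
⊞⊞⊞⊞⊞⊞⊞?
⊞⊞∙∙∙⊞⊞?
⊞⊞∙∙∙⊞⊞?
∙∙∙∙⊚∙∙?
??∙∙∙⊞⊞?
??∙∙∙⊞⊞?
????????

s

⊞⊞⊞⊞⊞⊞⊞?
⊞⊞∙∙∙⊞⊞?
⊞⊞∙∙∙⊞⊞?
∙∙∙∙∙∙∙?
??∙∙⊚⊞⊞?
??∙∙∙⊞⊞?
??∙∙∙∙∙?
????????

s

⊞⊞∙∙∙⊞⊞?
⊞⊞∙∙∙⊞⊞?
∙∙∙∙∙∙∙?
??∙∙∙⊞⊞?
??∙∙⊚⊞⊞?
??∙∙∙∙∙?
??⊞⊞⊞⊞⊞?
????????

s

⊞⊞∙∙∙⊞⊞?
∙∙∙∙∙∙∙?
??∙∙∙⊞⊞?
??∙∙∙⊞⊞?
??∙∙⊚∙∙?
??⊞⊞⊞⊞⊞?
??⊞⊞⊞⊞⊞?
????????

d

⊞∙∙∙⊞⊞??
∙∙∙∙∙∙??
?∙∙∙⊞⊞⊞?
?∙∙∙⊞⊞⊞?
?∙∙∙⊚∙∙?
?⊞⊞⊞⊞⊞⊞?
?⊞⊞⊞⊞⊞⊞?
????????

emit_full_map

⊞⊞⊞⊞⊞⊞∙?
⊞⊞⊞⊞⊞⊞⊞?
⊞⊞∙∙∙⊞⊞?
⊞⊞∙∙∙⊞⊞?
∙∙∙∙∙∙∙?
??∙∙∙⊞⊞⊞
??∙∙∙⊞⊞⊞
??∙∙∙⊚∙∙
??⊞⊞⊞⊞⊞⊞
??⊞⊞⊞⊞⊞⊞

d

∙∙∙⊞⊞???
∙∙∙∙∙???
∙∙∙⊞⊞⊞∙?
∙∙∙⊞⊞⊞∙?
∙∙∙∙⊚∙∙?
⊞⊞⊞⊞⊞⊞∙?
⊞⊞⊞⊞⊞⊞∙?
????????

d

∙∙⊞⊞????
∙∙∙∙????
∙∙⊞⊞⊞∙∙?
∙∙⊞⊞⊞∙∙?
∙∙∙∙⊚∙∙?
⊞⊞⊞⊞⊞∙∙?
⊞⊞⊞⊞⊞∙∙?
????????

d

∙⊞⊞?????
∙∙∙?????
∙⊞⊞⊞∙∙∙?
∙⊞⊞⊞∙∙∙?
∙∙∙∙⊚∙∙?
⊞⊞⊞⊞∙∙∙?
⊞⊞⊞⊞∙∙∙?
????????

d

⊞⊞??????
∙∙??????
⊞⊞⊞∙∙∙∙?
⊞⊞⊞∙∙∙⊕?
∙∙∙∙⊚∙∙?
⊞⊞⊞∙∙∙∙?
⊞⊞⊞∙∙∙∙?
????????

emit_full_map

⊞⊞⊞⊞⊞⊞∙?????
⊞⊞⊞⊞⊞⊞⊞?????
⊞⊞∙∙∙⊞⊞?????
⊞⊞∙∙∙⊞⊞?????
∙∙∙∙∙∙∙?????
??∙∙∙⊞⊞⊞∙∙∙∙
??∙∙∙⊞⊞⊞∙∙∙⊕
??∙∙∙∙∙∙∙⊚∙∙
??⊞⊞⊞⊞⊞⊞∙∙∙∙
??⊞⊞⊞⊞⊞⊞∙∙∙∙

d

⊞??????⊞
∙??????⊞
⊞⊞∙∙∙∙⊞⊞
⊞⊞∙∙∙⊕⊞⊞
∙∙∙∙⊚∙⊞⊞
⊞⊞∙∙∙∙⊞⊞
⊞⊞∙∙∙∙⊞⊞
???????⊞

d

??????⊞⊞
??????⊞⊞
⊞∙∙∙∙⊞⊞⊞
⊞∙∙∙⊕⊞⊞⊞
∙∙∙∙⊚⊞⊞⊞
⊞∙∙∙∙⊞⊞⊞
⊞∙∙∙∙⊞⊞⊞
??????⊞⊞

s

??????⊞⊞
⊞∙∙∙∙⊞⊞⊞
⊞∙∙∙⊕⊞⊞⊞
∙∙∙∙∙⊞⊞⊞
⊞∙∙∙⊚⊞⊞⊞
⊞∙∙∙∙⊞⊞⊞
??⊞⊞⊞⊞⊞⊞
⊞⊞⊞⊞⊞⊞⊞⊞

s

⊞∙∙∙∙⊞⊞⊞
⊞∙∙∙⊕⊞⊞⊞
∙∙∙∙∙⊞⊞⊞
⊞∙∙∙∙⊞⊞⊞
⊞∙∙∙⊚⊞⊞⊞
??⊞⊞⊞⊞⊞⊞
⊞⊞⊞⊞⊞⊞⊞⊞
⊞⊞⊞⊞⊞⊞⊞⊞

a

⊞⊞∙∙∙∙⊞⊞
⊞⊞∙∙∙⊕⊞⊞
∙∙∙∙∙∙⊞⊞
⊞⊞∙∙∙∙⊞⊞
⊞⊞∙∙⊚∙⊞⊞
??⊞⊞⊞⊞⊞⊞
⊞⊞⊞⊞⊞⊞⊞⊞
⊞⊞⊞⊞⊞⊞⊞⊞

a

⊞⊞⊞∙∙∙∙⊞
⊞⊞⊞∙∙∙⊕⊞
∙∙∙∙∙∙∙⊞
⊞⊞⊞∙∙∙∙⊞
⊞⊞⊞∙⊚∙∙⊞
??⊞⊞⊞⊞⊞⊞
⊞⊞⊞⊞⊞⊞⊞⊞
⊞⊞⊞⊞⊞⊞⊞⊞

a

∙⊞⊞⊞∙∙∙∙
∙⊞⊞⊞∙∙∙⊕
∙∙∙∙∙∙∙∙
⊞⊞⊞⊞∙∙∙∙
⊞⊞⊞⊞⊚∙∙∙
??⊞⊞⊞⊞⊞⊞
⊞⊞⊞⊞⊞⊞⊞⊞
⊞⊞⊞⊞⊞⊞⊞⊞

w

∙∙∙?????
∙⊞⊞⊞∙∙∙∙
∙⊞⊞⊞∙∙∙⊕
∙∙∙∙∙∙∙∙
⊞⊞⊞⊞⊚∙∙∙
⊞⊞⊞⊞∙∙∙∙
??⊞⊞⊞⊞⊞⊞
⊞⊞⊞⊞⊞⊞⊞⊞

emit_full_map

⊞⊞⊞⊞⊞⊞∙??????
⊞⊞⊞⊞⊞⊞⊞??????
⊞⊞∙∙∙⊞⊞??????
⊞⊞∙∙∙⊞⊞??????
∙∙∙∙∙∙∙??????
??∙∙∙⊞⊞⊞∙∙∙∙⊞
??∙∙∙⊞⊞⊞∙∙∙⊕⊞
??∙∙∙∙∙∙∙∙∙∙⊞
??⊞⊞⊞⊞⊞⊞⊚∙∙∙⊞
??⊞⊞⊞⊞⊞⊞∙∙∙∙⊞
??????⊞⊞⊞⊞⊞⊞⊞

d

∙∙??????
⊞⊞⊞∙∙∙∙⊞
⊞⊞⊞∙∙∙⊕⊞
∙∙∙∙∙∙∙⊞
⊞⊞⊞∙⊚∙∙⊞
⊞⊞⊞∙∙∙∙⊞
?⊞⊞⊞⊞⊞⊞⊞
⊞⊞⊞⊞⊞⊞⊞⊞

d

∙??????⊞
⊞⊞∙∙∙∙⊞⊞
⊞⊞∙∙∙⊕⊞⊞
∙∙∙∙∙∙⊞⊞
⊞⊞∙∙⊚∙⊞⊞
⊞⊞∙∙∙∙⊞⊞
⊞⊞⊞⊞⊞⊞⊞⊞
⊞⊞⊞⊞⊞⊞⊞⊞

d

??????⊞⊞
⊞∙∙∙∙⊞⊞⊞
⊞∙∙∙⊕⊞⊞⊞
∙∙∙∙∙⊞⊞⊞
⊞∙∙∙⊚⊞⊞⊞
⊞∙∙∙∙⊞⊞⊞
⊞⊞⊞⊞⊞⊞⊞⊞
⊞⊞⊞⊞⊞⊞⊞⊞

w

??????⊞⊞
??????⊞⊞
⊞∙∙∙∙⊞⊞⊞
⊞∙∙∙⊕⊞⊞⊞
∙∙∙∙⊚⊞⊞⊞
⊞∙∙∙∙⊞⊞⊞
⊞∙∙∙∙⊞⊞⊞
⊞⊞⊞⊞⊞⊞⊞⊞

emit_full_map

⊞⊞⊞⊞⊞⊞∙??????
⊞⊞⊞⊞⊞⊞⊞??????
⊞⊞∙∙∙⊞⊞??????
⊞⊞∙∙∙⊞⊞??????
∙∙∙∙∙∙∙??????
??∙∙∙⊞⊞⊞∙∙∙∙⊞
??∙∙∙⊞⊞⊞∙∙∙⊕⊞
??∙∙∙∙∙∙∙∙∙⊚⊞
??⊞⊞⊞⊞⊞⊞∙∙∙∙⊞
??⊞⊞⊞⊞⊞⊞∙∙∙∙⊞
??????⊞⊞⊞⊞⊞⊞⊞

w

??????⊞⊞
??????⊞⊞
??∙∙∙⊞⊞⊞
⊞∙∙∙∙⊞⊞⊞
⊞∙∙∙⊚⊞⊞⊞
∙∙∙∙∙⊞⊞⊞
⊞∙∙∙∙⊞⊞⊞
⊞∙∙∙∙⊞⊞⊞

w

??????⊞⊞
??????⊞⊞
??⊞⊞⊞⊞⊞⊞
??∙∙∙⊞⊞⊞
⊞∙∙∙⊚⊞⊞⊞
⊞∙∙∙⊕⊞⊞⊞
∙∙∙∙∙⊞⊞⊞
⊞∙∙∙∙⊞⊞⊞

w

??????⊞⊞
??????⊞⊞
??⊞⊞⊞⊞⊞⊞
??⊞⊞⊞⊞⊞⊞
??∙∙⊚⊞⊞⊞
⊞∙∙∙∙⊞⊞⊞
⊞∙∙∙⊕⊞⊞⊞
∙∙∙∙∙⊞⊞⊞

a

∙??????⊞
⊞??????⊞
⊞?⊞⊞⊞⊞⊞⊞
⊞?⊞⊞⊞⊞⊞⊞
∙?∙∙⊚∙⊞⊞
⊞⊞∙∙∙∙⊞⊞
⊞⊞∙∙∙⊕⊞⊞
∙∙∙∙∙∙⊞⊞

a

⊞∙??????
⊞⊞??????
⊞⊞∙⊞⊞⊞⊞⊞
⊞⊞∙⊞⊞⊞⊞⊞
∙∙∙∙⊚∙∙⊞
⊞⊞⊞∙∙∙∙⊞
⊞⊞⊞∙∙∙⊕⊞
∙∙∙∙∙∙∙⊞

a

⊞⊞∙?????
⊞⊞⊞?????
∙⊞⊞∙⊞⊞⊞⊞
∙⊞⊞∙⊞⊞⊞⊞
∙∙∙∙⊚∙∙∙
∙⊞⊞⊞∙∙∙∙
∙⊞⊞⊞∙∙∙⊕
∙∙∙∙∙∙∙∙

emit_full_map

⊞⊞⊞⊞⊞⊞∙??????
⊞⊞⊞⊞⊞⊞⊞??????
⊞⊞∙∙∙⊞⊞∙⊞⊞⊞⊞⊞
⊞⊞∙∙∙⊞⊞∙⊞⊞⊞⊞⊞
∙∙∙∙∙∙∙∙⊚∙∙∙⊞
??∙∙∙⊞⊞⊞∙∙∙∙⊞
??∙∙∙⊞⊞⊞∙∙∙⊕⊞
??∙∙∙∙∙∙∙∙∙∙⊞
??⊞⊞⊞⊞⊞⊞∙∙∙∙⊞
??⊞⊞⊞⊞⊞⊞∙∙∙∙⊞
??????⊞⊞⊞⊞⊞⊞⊞

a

⊞⊞⊞∙????
⊞⊞⊞⊞????
∙∙⊞⊞∙⊞⊞⊞
∙∙⊞⊞∙⊞⊞⊞
∙∙∙∙⊚∙∙∙
∙∙⊞⊞⊞∙∙∙
∙∙⊞⊞⊞∙∙∙
∙∙∙∙∙∙∙∙

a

⊞⊞⊞⊞∙???
⊞⊞⊞⊞⊞???
∙∙∙⊞⊞∙⊞⊞
∙∙∙⊞⊞∙⊞⊞
∙∙∙∙⊚∙∙∙
∙∙∙⊞⊞⊞∙∙
∙∙∙⊞⊞⊞∙∙
∙∙∙∙∙∙∙∙

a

⊞⊞⊞⊞⊞∙??
⊞⊞⊞⊞⊞⊞??
⊞∙∙∙⊞⊞∙⊞
⊞∙∙∙⊞⊞∙⊞
∙∙∙∙⊚∙∙∙
?∙∙∙⊞⊞⊞∙
?∙∙∙⊞⊞⊞∙
?∙∙∙∙∙∙∙

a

⊞⊞⊞⊞⊞⊞∙?
⊞⊞⊞⊞⊞⊞⊞?
⊞⊞∙∙∙⊞⊞∙
⊞⊞∙∙∙⊞⊞∙
∙∙∙∙⊚∙∙∙
??∙∙∙⊞⊞⊞
??∙∙∙⊞⊞⊞
??∙∙∙∙∙∙

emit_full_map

⊞⊞⊞⊞⊞⊞∙??????
⊞⊞⊞⊞⊞⊞⊞??????
⊞⊞∙∙∙⊞⊞∙⊞⊞⊞⊞⊞
⊞⊞∙∙∙⊞⊞∙⊞⊞⊞⊞⊞
∙∙∙∙⊚∙∙∙∙∙∙∙⊞
??∙∙∙⊞⊞⊞∙∙∙∙⊞
??∙∙∙⊞⊞⊞∙∙∙⊕⊞
??∙∙∙∙∙∙∙∙∙∙⊞
??⊞⊞⊞⊞⊞⊞∙∙∙∙⊞
??⊞⊞⊞⊞⊞⊞∙∙∙∙⊞
??????⊞⊞⊞⊞⊞⊞⊞
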